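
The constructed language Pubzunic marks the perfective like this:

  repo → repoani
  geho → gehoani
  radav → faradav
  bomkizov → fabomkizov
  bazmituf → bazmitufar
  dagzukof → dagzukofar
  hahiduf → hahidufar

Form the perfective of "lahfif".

repo and bomkizov both have last vowel 'o' yet inflect differently (repoani, fabomkizov), so the last vowel is not what conditions the rule; the final letter is.
"lahfif" ends in -f. The stems ending in -f (bazmituf → bazmitufar, dagzukof → dagzukofar, hahiduf → hahidufar) add -ar.
So lahfif → lahfifar.

lahfifar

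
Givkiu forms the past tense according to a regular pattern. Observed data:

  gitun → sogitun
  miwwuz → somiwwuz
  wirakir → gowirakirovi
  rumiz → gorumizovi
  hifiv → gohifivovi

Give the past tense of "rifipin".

"rifipin" has last vowel 'i'. The stems whose last vowel is 'i' (rumiz → gorumizovi, wirakir → gowirakirovi, hifiv → gohifivovi) add go- … -ovi around the stem.
The other pattern: stems whose last vowel is 'u' add the prefix so-.
So rifipin → gorifipinovi.

gorifipinovi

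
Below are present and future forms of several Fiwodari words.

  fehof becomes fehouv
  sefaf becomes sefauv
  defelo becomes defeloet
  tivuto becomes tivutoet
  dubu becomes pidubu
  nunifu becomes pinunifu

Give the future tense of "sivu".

fehof and defelo both have last vowel 'o' yet inflect differently (fehouv, defeloet), so the last vowel is not what conditions the rule; the final letter is.
"sivu" ends in -u. The stems ending in -u (dubu → pidubu, nunifu → pinunifu) add the prefix pi-.
The other patterns: stems ending in -f drop the final letter and add -uv; stems ending in -o add -et.
So sivu → pisivu.

pisivu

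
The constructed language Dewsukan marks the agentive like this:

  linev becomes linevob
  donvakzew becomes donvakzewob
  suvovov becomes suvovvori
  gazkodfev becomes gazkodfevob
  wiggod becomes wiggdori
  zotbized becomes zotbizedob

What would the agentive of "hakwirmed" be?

"hakwirmed" has last vowel 'e'. The stems whose last vowel is 'e' (zotbized → zotbizedob, donvakzew → donvakzewob, linev → linevob) add -ob.
The other pattern: stems whose last vowel is 'o' delete the last vowel and add -ori.
So hakwirmed → hakwirmedob.

hakwirmedob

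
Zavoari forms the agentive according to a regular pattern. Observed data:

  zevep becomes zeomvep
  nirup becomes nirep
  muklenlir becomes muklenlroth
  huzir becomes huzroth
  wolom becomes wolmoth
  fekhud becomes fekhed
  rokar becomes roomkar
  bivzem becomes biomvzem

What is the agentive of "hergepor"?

muklenlir and rokar both end in -r yet inflect differently (muklenlroth, roomkar), so the final letter is not what conditions the rule; the last vowel is.
"hergepor" has last vowel 'o'. The one such stem in the data (wolom → wolmoth) deletes the last vowel and adds -oth (as do muklenlir, huzir), so the same rule applies.
The other patterns: stems whose last vowel is 'u' change the last vowel to 'e'; stems whose last vowel is 'a' or 'e' insert -om- after the first vowel.
So hergepor → hergeproth.

hergeproth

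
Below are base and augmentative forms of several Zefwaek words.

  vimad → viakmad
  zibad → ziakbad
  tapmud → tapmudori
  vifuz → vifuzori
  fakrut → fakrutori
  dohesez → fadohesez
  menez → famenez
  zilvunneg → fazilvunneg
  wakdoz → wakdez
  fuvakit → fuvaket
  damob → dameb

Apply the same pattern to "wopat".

"wopat" has last vowel 'a'. The stems whose last vowel is 'a' (vimad → viakmad, zibad → ziakbad) insert -ak- after the first vowel.
The other patterns: stems whose last vowel is 'u' add -ori; stems whose last vowel is 'e' add the prefix fa-; stems whose last vowel is 'i' or 'o' change the last vowel to 'e'.
So wopat → woakpat.

woakpat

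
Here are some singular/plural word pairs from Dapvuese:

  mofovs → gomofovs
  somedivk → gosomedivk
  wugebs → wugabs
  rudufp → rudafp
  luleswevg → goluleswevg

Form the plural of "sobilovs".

mofovs and wugebs both end in -s yet inflect differently (gomofovs, wugabs), so the final letter is not what conditions the rule; the second-to-last letter is.
"sobilovs" has second-to-last letter 'v'. The stems whose second-to-last letter is 'v' (luleswevg → goluleswevg, somedivk → gosomedivk, mofovs → gomofovs) add the prefix go-.
So sobilovs → gosobilovs.

gosobilovs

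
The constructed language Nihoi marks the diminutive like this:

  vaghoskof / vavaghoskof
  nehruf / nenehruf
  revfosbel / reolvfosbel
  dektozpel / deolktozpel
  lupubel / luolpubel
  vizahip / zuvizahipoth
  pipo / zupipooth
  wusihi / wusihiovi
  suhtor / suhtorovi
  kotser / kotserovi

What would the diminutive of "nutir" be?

nutirovi

vaghoskof and pipo both have last vowel 'o' yet inflect differently (vavaghoskof, zupipooth), so the last vowel is not what conditions the rule; the final letter is.
"nutir" ends in -r. The stems ending in -r (suhtor → suhtorovi, kotser → kotserovi) add -ovi.
The other patterns: stems ending in -f repeat the first consonant+vowel as a prefix; stems ending in -l insert -ol- after the first vowel; stems ending in -o or -p add zu- … -oth around the stem.
So nutir → nutirovi.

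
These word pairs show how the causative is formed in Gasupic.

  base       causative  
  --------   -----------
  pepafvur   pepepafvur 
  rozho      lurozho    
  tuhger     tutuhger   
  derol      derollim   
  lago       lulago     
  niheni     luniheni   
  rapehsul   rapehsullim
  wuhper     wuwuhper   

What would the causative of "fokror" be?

"fokror" ends in -r. The stems ending in -r (pepafvur → pepepafvur, tuhger → tutuhger, wuhper → wuwuhper) repeat the first consonant+vowel as a prefix.
The other patterns: stems ending in -l double the final consonant and add -im; stems ending in -i or -o add the prefix lu-.
So fokror → fofokror.

fofokror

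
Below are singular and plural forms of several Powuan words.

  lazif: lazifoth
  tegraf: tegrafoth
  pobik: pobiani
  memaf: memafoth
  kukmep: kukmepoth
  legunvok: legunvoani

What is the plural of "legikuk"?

pobik and lazif both have last vowel 'i' yet inflect differently (pobiani, lazifoth), so the last vowel is not what conditions the rule; the final letter is.
"legikuk" ends in -k. The stems ending in -k (pobik → pobiani, legunvok → legunvoani) drop the final letter and add -ani.
So legikuk → legikuani.

legikuani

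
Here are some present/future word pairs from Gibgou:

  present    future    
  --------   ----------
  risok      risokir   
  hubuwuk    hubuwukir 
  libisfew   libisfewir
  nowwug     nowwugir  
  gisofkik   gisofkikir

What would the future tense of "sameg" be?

samegir

Every pair shown (risok → risokir, hubuwuk → hubuwukir, libisfew → libisfewir, …) follows the same rule: add -ir.
So sameg → samegir.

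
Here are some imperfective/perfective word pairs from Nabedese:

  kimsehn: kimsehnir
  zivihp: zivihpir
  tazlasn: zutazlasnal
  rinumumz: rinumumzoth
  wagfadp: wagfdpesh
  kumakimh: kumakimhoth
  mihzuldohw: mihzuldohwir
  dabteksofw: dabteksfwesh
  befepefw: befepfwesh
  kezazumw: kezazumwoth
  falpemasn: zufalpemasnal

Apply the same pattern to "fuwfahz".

fuwfahzir

kezazumw and mihzuldohw both end in -w yet inflect differently (kezazumwoth, mihzuldohwir), so the final letter is not what conditions the rule; the second-to-last letter is.
"fuwfahz" has second-to-last letter 'h'. The stems whose second-to-last letter is 'h' (mihzuldohw → mihzuldohwir, zivihp → zivihpir, kimsehn → kimsehnir) add -ir.
So fuwfahz → fuwfahzir.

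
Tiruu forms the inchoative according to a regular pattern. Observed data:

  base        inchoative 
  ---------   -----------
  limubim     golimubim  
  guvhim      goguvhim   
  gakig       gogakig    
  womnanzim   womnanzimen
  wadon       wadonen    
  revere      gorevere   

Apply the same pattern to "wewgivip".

"wewgivip" begins with w-. The stems beginning with w- (womnanzim → womnanzimen, wadon → wadonen) add -en.
So wewgivip → wewgivipen.

wewgivipen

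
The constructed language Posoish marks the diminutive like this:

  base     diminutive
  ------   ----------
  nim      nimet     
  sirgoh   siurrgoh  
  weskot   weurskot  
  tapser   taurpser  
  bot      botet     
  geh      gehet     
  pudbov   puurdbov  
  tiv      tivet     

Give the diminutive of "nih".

nihet

"nih" has 1 vowel. The stems with 1 vowel (nim → nimet, bot → botet, geh → gehet) add -et.
So nih → nihet.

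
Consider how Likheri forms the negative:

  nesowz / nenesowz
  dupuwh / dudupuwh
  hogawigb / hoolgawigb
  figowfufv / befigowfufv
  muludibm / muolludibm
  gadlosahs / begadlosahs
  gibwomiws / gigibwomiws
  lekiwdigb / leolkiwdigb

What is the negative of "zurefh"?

bezurefh

gibwomiws and gadlosahs both end in -s yet inflect differently (gigibwomiws, begadlosahs), so the final letter is not what conditions the rule; the second-to-last letter is.
"zurefh" has second-to-last letter 'f'. The one such stem in the data (figowfufv → befigowfufv) adds the prefix be-, so the same rule applies.
The other patterns: stems whose second-to-last letter is 'b' or 'g' insert -ol- after the first vowel; stems whose second-to-last letter is 'w' repeat the first consonant+vowel as a prefix.
So zurefh → bezurefh.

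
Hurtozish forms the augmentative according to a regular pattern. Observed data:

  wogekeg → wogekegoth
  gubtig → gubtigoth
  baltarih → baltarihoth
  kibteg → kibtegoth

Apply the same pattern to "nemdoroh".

Every pair shown (wogekeg → wogekegoth, gubtig → gubtigoth, baltarih → baltarihoth, …) follows the same rule: add -oth.
So nemdoroh → nemdorohoth.

nemdorohoth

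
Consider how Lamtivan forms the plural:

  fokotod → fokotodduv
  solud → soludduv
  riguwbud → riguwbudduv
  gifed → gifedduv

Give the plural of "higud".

Every pair shown (fokotod → fokotodduv, solud → soludduv, riguwbud → riguwbudduv, …) follows the same rule: double the final consonant and add -uv.
So higud → higudduv.

higudduv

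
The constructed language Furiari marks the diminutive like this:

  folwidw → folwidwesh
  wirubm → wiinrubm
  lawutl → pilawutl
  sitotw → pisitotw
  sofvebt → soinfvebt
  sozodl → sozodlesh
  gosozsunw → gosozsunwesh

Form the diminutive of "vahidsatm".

pivahidsatm

lawutl and sozodl both end in -l yet inflect differently (pilawutl, sozodlesh), so the final letter is not what conditions the rule; the second-to-last letter is.
"vahidsatm" has second-to-last letter 't'. The stems whose second-to-last letter is 't' (lawutl → pilawutl, sitotw → pisitotw) add the prefix pi-.
So vahidsatm → pivahidsatm.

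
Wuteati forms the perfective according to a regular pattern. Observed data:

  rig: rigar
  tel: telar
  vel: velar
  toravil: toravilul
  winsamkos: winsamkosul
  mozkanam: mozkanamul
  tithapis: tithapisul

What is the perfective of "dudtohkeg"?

dudtohkegul

tel and toravil both end in -l yet inflect differently (telar, toravilul), so the final letter is not what conditions the rule; the number of vowels is.
"dudtohkeg" has 3 vowels. The stems with 3 vowels (toravil → toravilul, winsamkos → winsamkosul, mozkanam → mozkanamul) add -ul.
The other pattern: stems with 1 vowel add -ar.
So dudtohkeg → dudtohkegul.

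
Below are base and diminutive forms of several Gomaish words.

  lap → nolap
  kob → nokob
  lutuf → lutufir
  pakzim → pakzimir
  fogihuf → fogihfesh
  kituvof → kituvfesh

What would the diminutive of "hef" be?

lutuf and fogihuf both end in -f yet inflect differently (lutufir, fogihfesh), so the final letter is not what conditions the rule; the number of vowels is.
"hef" has 1 vowel. The stems with 1 vowel (lap → nolap, kob → nokob) add the prefix no-.
The other patterns: stems with 2 vowels add -ir; stems with 3 vowels delete the last vowel and add -esh.
So hef → nohef.

nohef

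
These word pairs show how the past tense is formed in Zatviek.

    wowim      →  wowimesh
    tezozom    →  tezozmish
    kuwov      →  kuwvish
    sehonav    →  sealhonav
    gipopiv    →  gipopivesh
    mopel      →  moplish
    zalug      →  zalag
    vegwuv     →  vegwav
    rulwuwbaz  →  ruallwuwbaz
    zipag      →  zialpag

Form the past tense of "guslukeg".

kuwov and sehonav both end in -v yet inflect differently (kuwvish, sealhonav), so the final letter is not what conditions the rule; the last vowel is.
"guslukeg" has last vowel 'e'. The one such stem in the data (mopel → moplish) deletes the last vowel and adds -ish (as do tezozom, kuwov), so the same rule applies.
The other patterns: stems whose last vowel is 'a' insert -al- after the first vowel; stems whose last vowel is 'u' change the last vowel to 'a'; stems whose last vowel is 'i' add -esh.
So guslukeg → guslukgish.

guslukgish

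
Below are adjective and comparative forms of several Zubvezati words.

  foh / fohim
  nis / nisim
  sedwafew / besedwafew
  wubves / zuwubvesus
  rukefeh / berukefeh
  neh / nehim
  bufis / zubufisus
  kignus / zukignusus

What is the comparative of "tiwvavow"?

betiwvavow

nis and bufis both end in -s yet inflect differently (nisim, zubufisus), so the final letter is not what conditions the rule; the number of vowels is.
"tiwvavow" has 3 vowels. The stems with 3 vowels (sedwafew → besedwafew, rukefeh → berukefeh) add the prefix be-.
The other patterns: stems with 1 vowel add -im; stems with 2 vowels add zu- … -us around the stem.
So tiwvavow → betiwvavow.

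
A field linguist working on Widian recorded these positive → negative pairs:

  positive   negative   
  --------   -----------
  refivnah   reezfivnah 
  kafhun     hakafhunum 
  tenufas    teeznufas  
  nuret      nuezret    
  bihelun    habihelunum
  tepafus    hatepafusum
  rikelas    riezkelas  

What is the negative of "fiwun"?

hafiwunum

tepafus and tenufas both end in -s yet inflect differently (hatepafusum, teeznufas), so the final letter is not what conditions the rule; the last vowel is.
"fiwun" has last vowel 'u'. The stems whose last vowel is 'u' (bihelun → habihelunum, tepafus → hatepafusum, kafhun → hakafhunum) add ha- … -um around the stem.
The other pattern: stems whose last vowel is 'a' or 'e' insert -ez- after the first vowel.
So fiwun → hafiwunum.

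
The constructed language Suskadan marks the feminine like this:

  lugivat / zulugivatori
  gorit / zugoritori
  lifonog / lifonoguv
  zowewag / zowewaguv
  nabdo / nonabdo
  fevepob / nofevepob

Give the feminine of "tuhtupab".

notuhtupab

"tuhtupab" ends in -b. The one such stem in the data (fevepob → nofevepob) adds the prefix no-, so the same rule applies.
So tuhtupab → notuhtupab.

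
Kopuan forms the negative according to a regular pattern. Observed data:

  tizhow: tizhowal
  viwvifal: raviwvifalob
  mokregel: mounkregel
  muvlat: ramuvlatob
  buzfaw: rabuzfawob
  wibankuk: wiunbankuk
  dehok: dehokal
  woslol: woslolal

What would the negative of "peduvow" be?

buzfaw and tizhow both end in -w yet inflect differently (rabuzfawob, tizhowal), so the final letter is not what conditions the rule; the last vowel is.
"peduvow" has last vowel 'o'. The stems whose last vowel is 'o' (tizhow → tizhowal, dehok → dehokal, woslol → woslolal) add -al.
So peduvow → peduvowal.

peduvowal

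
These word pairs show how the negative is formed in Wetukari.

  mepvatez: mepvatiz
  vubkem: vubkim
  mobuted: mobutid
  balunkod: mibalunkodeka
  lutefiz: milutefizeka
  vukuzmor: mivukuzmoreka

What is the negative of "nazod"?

minazodeka

"nazod" has last vowel 'o'. The stems whose last vowel is 'o' (balunkod → mibalunkodeka, vukuzmor → mivukuzmoreka) add mi- … -eka around the stem.
The other pattern: stems whose last vowel is 'e' change the last vowel to 'i'.
So nazod → minazodeka.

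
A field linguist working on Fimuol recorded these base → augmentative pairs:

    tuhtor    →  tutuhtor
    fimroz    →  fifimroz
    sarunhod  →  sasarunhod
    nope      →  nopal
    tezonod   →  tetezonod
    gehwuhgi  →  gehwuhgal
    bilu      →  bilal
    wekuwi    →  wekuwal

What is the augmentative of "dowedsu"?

dowedsal

sarunhod and wekuwi both have 3 vowels yet inflect differently (sasarunhod, wekuwal), so the number of vowels is not what conditions the rule; whether the stem ends in a vowel or a consonant is.
"dowedsu" ends in a vowel. The stems ending in a vowel (wekuwi → wekuwal, gehwuhgi → gehwuhgal, bilu → bilal) drop the final letter and add -al.
The other pattern: stems ending in a consonant repeat the first consonant+vowel as a prefix.
So dowedsu → dowedsal.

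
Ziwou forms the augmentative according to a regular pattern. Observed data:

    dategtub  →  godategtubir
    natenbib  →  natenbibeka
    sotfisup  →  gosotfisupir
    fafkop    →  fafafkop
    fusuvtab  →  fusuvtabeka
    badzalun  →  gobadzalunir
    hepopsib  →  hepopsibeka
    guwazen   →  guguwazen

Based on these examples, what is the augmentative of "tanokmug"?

fusuvtab and dategtub both end in -b yet inflect differently (fusuvtabeka, godategtubir), so the final letter is not what conditions the rule; the last vowel is.
"tanokmug" has last vowel 'u'. The stems whose last vowel is 'u' (dategtub → godategtubir, badzalun → gobadzalunir, sotfisup → gosotfisupir) add go- … -ir around the stem.
The other patterns: stems whose last vowel is 'a' or 'i' add -eka; stems whose last vowel is 'e' or 'o' repeat the first consonant+vowel as a prefix.
So tanokmug → gotanokmugir.

gotanokmugir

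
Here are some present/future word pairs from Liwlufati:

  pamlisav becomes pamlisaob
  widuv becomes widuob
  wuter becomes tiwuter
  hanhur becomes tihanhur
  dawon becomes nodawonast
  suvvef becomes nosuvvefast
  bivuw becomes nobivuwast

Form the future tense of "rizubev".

rizubeob

widuv and hanhur both have last vowel 'u' yet inflect differently (widuob, tihanhur), so the last vowel is not what conditions the rule; the final letter is.
"rizubev" ends in -v. The stems ending in -v (pamlisav → pamlisaob, widuv → widuob) drop the final letter and add -ob.
The other patterns: stems ending in -r add the prefix ti-; stems ending in -f, -n or -w add no- … -ast around the stem.
So rizubev → rizubeob.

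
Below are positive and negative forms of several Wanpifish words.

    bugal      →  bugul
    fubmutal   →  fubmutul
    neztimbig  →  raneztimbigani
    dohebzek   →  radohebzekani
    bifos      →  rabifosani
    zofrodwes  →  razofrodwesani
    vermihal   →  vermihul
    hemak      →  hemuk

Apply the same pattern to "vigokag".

vigokug

"vigokag" has last vowel 'a'. The stems whose last vowel is 'a' (vermihal → vermihul, hemak → hemuk, bugal → bugul) change the last vowel to 'u'.
The other pattern: stems whose last vowel is 'e', 'i' or 'o' add ra- … -ani around the stem.
So vigokag → vigokug.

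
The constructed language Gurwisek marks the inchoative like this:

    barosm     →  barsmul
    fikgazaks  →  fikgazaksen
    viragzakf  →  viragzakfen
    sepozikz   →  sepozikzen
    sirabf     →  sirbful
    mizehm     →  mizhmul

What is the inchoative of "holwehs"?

viragzakf and sirabf both end in -f yet inflect differently (viragzakfen, sirbful), so the final letter is not what conditions the rule; the second-to-last letter is.
"holwehs" has second-to-last letter 'h'. The one such stem in the data (mizehm → mizhmul) deletes the last vowel and adds -ul (as do barosm, sirabf), so the same rule applies.
The other pattern: stems whose second-to-last letter is 'k' add -en.
So holwehs → holwhsul.

holwhsul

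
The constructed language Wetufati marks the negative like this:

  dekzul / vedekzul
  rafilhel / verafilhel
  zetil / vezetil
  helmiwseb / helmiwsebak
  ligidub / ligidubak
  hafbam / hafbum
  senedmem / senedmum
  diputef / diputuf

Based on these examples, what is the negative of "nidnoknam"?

rafilhel and helmiwseb both have last vowel 'e' yet inflect differently (verafilhel, helmiwsebak), so the last vowel is not what conditions the rule; the final letter is.
"nidnoknam" ends in -m. The stems ending in -m (hafbam → hafbum, senedmem → senedmum) change the last vowel to 'u'.
The other patterns: stems ending in -l add the prefix ve-; stems ending in -b add -ak.
So nidnoknam → nidnoknum.

nidnoknum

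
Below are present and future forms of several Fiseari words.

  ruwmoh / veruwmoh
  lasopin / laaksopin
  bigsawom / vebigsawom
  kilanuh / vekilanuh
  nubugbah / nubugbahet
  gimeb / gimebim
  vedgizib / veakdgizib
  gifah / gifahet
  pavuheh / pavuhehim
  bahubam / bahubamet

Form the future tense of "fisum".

vedgizib and gimeb both end in -b yet inflect differently (veakdgizib, gimebim), so the final letter is not what conditions the rule; the last vowel is.
"fisum" has last vowel 'u'. The one such stem in the data (kilanuh → vekilanuh) adds the prefix ve-, so the same rule applies.
So fisum → vefisum.

vefisum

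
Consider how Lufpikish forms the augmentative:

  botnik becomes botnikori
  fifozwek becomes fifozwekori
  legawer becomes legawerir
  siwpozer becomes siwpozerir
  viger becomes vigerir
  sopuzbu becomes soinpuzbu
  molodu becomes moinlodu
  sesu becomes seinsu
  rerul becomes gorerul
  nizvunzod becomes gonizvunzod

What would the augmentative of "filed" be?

gofiled

fifozwek and legawer both have last vowel 'e' yet inflect differently (fifozwekori, legawerir), so the last vowel is not what conditions the rule; the final letter is.
"filed" ends in -d. The one such stem in the data (nizvunzod → gonizvunzod) adds the prefix go-, so the same rule applies.
The other patterns: stems ending in -k add -ori; stems ending in -r add -ir; stems ending in -u insert -in- after the first vowel.
So filed → gofiled.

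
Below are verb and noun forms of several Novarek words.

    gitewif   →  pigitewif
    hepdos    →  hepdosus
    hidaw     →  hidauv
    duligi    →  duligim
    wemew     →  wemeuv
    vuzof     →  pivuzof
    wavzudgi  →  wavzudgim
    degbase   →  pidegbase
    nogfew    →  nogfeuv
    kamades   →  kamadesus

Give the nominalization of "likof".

pilikof

"likof" ends in -f. The stems ending in -f (vuzof → pivuzof, gitewif → pigitewif) add the prefix pi-.
The other patterns: stems ending in -i drop the final letter and add -im; stems ending in -w drop the final letter and add -uv; stems ending in -s add -us.
So likof → pilikof.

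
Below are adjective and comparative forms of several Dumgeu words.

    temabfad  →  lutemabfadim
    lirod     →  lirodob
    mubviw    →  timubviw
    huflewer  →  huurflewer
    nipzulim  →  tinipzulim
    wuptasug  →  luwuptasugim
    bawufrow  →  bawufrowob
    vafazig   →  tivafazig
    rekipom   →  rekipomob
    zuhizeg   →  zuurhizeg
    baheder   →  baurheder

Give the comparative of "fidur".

lufidurim

zuhizeg and vafazig both end in -g yet inflect differently (zuurhizeg, tivafazig), so the final letter is not what conditions the rule; the last vowel is.
"fidur" has last vowel 'u'. The one such stem in the data (wuptasug → luwuptasugim) adds lu- … -im around the stem, so the same rule applies.
So fidur → lufidurim.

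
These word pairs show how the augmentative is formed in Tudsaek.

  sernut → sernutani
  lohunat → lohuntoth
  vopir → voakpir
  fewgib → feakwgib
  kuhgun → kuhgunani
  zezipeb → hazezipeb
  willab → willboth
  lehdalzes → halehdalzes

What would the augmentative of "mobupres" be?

hamobupres

fewgib and willab both end in -b yet inflect differently (feakwgib, willboth), so the final letter is not what conditions the rule; the last vowel is.
"mobupres" has last vowel 'e'. The stems whose last vowel is 'e' (zezipeb → hazezipeb, lehdalzes → halehdalzes) add the prefix ha-.
The other patterns: stems whose last vowel is 'i' insert -ak- after the first vowel; stems whose last vowel is 'u' add -ani; stems whose last vowel is 'a' delete the last vowel and add -oth.
So mobupres → hamobupres.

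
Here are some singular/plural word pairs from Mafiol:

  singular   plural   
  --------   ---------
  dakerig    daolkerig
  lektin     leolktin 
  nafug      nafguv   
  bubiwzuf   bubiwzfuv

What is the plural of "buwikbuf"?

dakerig and nafug both end in -g yet inflect differently (daolkerig, nafguv), so the final letter is not what conditions the rule; the last vowel is.
"buwikbuf" has last vowel 'u'. The stems whose last vowel is 'u' (nafug → nafguv, bubiwzuf → bubiwzfuv) delete the last vowel and add -uv.
So buwikbuf → buwikbfuv.

buwikbfuv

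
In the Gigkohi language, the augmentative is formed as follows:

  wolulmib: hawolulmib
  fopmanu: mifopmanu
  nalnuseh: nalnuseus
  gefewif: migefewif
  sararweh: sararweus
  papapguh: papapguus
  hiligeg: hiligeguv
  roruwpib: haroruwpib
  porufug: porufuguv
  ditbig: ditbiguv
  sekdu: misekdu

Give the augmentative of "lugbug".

ditbig and roruwpib both have last vowel 'i' yet inflect differently (ditbiguv, haroruwpib), so the last vowel is not what conditions the rule; the final letter is.
"lugbug" ends in -g. The stems ending in -g (ditbig → ditbiguv, porufug → porufuguv, hiligeg → hiligeguv) add -uv.
So lugbug → lugbuguv.

lugbuguv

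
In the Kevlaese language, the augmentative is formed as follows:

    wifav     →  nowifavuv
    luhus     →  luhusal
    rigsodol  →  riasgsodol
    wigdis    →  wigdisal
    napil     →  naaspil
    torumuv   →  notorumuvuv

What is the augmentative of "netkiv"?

"netkiv" ends in -v. The stems ending in -v (torumuv → notorumuvuv, wifav → nowifavuv) add no- … -uv around the stem.
The other patterns: stems ending in -l insert -as- after the first vowel; stems ending in -s add -al.
So netkiv → nonetkivuv.

nonetkivuv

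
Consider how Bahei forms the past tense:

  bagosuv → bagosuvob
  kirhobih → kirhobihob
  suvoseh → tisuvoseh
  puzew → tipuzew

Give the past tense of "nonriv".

nonrivob

kirhobih and suvoseh both end in -h yet inflect differently (kirhobihob, tisuvoseh), so the final letter is not what conditions the rule; the last vowel is.
"nonriv" has last vowel 'i'. The one such stem in the data (kirhobih → kirhobihob) adds -ob, so the same rule applies.
So nonriv → nonrivob.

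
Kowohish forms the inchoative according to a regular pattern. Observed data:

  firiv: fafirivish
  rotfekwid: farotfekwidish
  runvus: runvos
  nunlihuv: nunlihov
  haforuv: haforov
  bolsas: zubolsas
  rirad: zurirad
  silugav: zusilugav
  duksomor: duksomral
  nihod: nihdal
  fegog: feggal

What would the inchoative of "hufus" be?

hufos

"hufus" has last vowel 'u'. The stems whose last vowel is 'u' (runvus → runvos, nunlihuv → nunlihov, haforuv → haforov) change the last vowel to 'o'.
The other patterns: stems whose last vowel is 'i' add fa- … -ish around the stem; stems whose last vowel is 'a' add the prefix zu-; stems whose last vowel is 'o' delete the last vowel and add -al.
So hufus → hufos.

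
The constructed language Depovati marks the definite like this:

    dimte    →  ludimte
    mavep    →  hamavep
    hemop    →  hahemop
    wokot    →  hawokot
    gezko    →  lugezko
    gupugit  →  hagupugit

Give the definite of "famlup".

mavep and dimte both have last vowel 'e' yet inflect differently (hamavep, ludimte), so the last vowel is not what conditions the rule; whether the stem ends in a vowel or a consonant is.
"famlup" ends in a consonant. The stems ending in a consonant (mavep → hamavep, wokot → hawokot, hemop → hahemop) add the prefix ha-.
The other pattern: stems ending in a vowel add the prefix lu-.
So famlup → hafamlup.

hafamlup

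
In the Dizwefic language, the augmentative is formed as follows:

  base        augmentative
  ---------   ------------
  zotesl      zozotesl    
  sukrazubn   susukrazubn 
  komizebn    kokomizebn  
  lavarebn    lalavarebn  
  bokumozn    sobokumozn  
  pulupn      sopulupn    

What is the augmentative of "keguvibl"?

kekeguvibl

"keguvibl" has second-to-last letter 'b'. The stems whose second-to-last letter is 'b' (sukrazubn → susukrazubn, komizebn → kokomizebn, lavarebn → lalavarebn) repeat the first consonant+vowel as a prefix.
The other pattern: stems whose second-to-last letter is 'p' or 'z' add the prefix so-.
So keguvibl → kekeguvibl.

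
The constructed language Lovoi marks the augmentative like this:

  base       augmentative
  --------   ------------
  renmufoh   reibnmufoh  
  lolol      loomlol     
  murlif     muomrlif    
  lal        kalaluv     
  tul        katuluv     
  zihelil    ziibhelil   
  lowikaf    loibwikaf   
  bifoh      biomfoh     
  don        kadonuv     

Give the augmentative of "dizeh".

lal and lolol both end in -l yet inflect differently (kalaluv, loomlol), so the final letter is not what conditions the rule; the number of vowels is.
"dizeh" has 2 vowels. The stems with 2 vowels (murlif → muomrlif, lolol → loomlol, bifoh → biomfoh) insert -om- after the first vowel.
So dizeh → diomzeh.

diomzeh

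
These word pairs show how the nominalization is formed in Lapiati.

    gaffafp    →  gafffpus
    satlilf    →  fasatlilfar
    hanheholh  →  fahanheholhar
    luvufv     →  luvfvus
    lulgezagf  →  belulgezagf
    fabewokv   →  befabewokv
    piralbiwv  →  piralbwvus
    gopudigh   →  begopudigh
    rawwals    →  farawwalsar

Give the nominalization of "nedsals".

"nedsals" has second-to-last letter 'l'. The stems whose second-to-last letter is 'l' (rawwals → farawwalsar, satlilf → fasatlilfar, hanheholh → fahanheholhar) add fa- … -ar around the stem.
So nedsals → fanedsalsar.

fanedsalsar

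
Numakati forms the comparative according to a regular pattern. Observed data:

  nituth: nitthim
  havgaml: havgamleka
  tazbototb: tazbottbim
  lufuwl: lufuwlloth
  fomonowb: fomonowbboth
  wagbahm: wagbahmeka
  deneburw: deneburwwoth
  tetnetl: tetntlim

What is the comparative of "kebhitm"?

lufuwl and tetnetl both end in -l yet inflect differently (lufuwlloth, tetntlim), so the final letter is not what conditions the rule; the second-to-last letter is.
"kebhitm" has second-to-last letter 't'. The stems whose second-to-last letter is 't' (tetnetl → tetntlim, tazbototb → tazbottbim, nituth → nitthim) delete the last vowel and add -im.
So kebhitm → kebhtmim.

kebhtmim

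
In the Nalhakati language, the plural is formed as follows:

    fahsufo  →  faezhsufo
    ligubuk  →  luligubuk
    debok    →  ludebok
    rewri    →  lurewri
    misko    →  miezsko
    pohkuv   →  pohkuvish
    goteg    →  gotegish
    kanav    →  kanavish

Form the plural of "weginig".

fahsufo and debok both have last vowel 'o' yet inflect differently (faezhsufo, ludebok), so the last vowel is not what conditions the rule; the final letter is.
"weginig" ends in -g. The one such stem in the data (goteg → gotegish) adds -ish, so the same rule applies.
The other patterns: stems ending in -o insert -ez- after the first vowel; stems ending in -i or -k add the prefix lu-.
So weginig → weginigish.

weginigish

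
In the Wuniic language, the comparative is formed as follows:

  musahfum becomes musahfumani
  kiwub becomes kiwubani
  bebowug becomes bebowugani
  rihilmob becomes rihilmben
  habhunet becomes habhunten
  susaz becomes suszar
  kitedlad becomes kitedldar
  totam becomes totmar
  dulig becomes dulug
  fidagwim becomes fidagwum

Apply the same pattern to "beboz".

kiwub and rihilmob both end in -b yet inflect differently (kiwubani, rihilmben), so the final letter is not what conditions the rule; the last vowel is.
"beboz" has last vowel 'o'. The one such stem in the data (rihilmob → rihilmben) deletes the last vowel and adds -en (as does habhunet), so the same rule applies.
So beboz → bebzen.

bebzen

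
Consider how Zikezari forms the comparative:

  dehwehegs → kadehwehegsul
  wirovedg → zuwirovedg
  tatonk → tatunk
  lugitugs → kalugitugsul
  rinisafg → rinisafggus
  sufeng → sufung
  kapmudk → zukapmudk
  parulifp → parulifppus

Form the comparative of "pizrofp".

pizrofppus

wirovedg and sufeng both end in -g yet inflect differently (zuwirovedg, sufung), so the final letter is not what conditions the rule; the second-to-last letter is.
"pizrofp" has second-to-last letter 'f'. The stems whose second-to-last letter is 'f' (rinisafg → rinisafggus, parulifp → parulifppus) double the final consonant and add -us.
So pizrofp → pizrofppus.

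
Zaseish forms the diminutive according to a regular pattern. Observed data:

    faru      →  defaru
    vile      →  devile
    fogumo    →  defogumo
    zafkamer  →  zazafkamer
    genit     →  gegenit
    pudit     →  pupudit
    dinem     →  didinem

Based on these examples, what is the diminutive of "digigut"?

vile and zafkamer both have last vowel 'e' yet inflect differently (devile, zazafkamer), so the last vowel is not what conditions the rule; whether the stem ends in a vowel or a consonant is.
"digigut" ends in a consonant. The stems ending in a consonant (zafkamer → zazafkamer, genit → gegenit, pudit → pupudit) repeat the first consonant+vowel as a prefix.
The other pattern: stems ending in a vowel add the prefix de-.
So digigut → didigigut.

didigigut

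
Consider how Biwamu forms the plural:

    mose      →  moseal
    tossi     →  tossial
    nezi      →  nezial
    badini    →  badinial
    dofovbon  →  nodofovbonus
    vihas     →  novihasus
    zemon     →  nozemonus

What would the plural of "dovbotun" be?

badini and dofovbon both have 3 vowels yet inflect differently (badinial, nodofovbonus), so the number of vowels is not what conditions the rule; whether the stem ends in a vowel or a consonant is.
"dovbotun" ends in a consonant. The stems ending in a consonant (dofovbon → nodofovbonus, vihas → novihasus, zemon → nozemonus) add no- … -us around the stem.
The other pattern: stems ending in a vowel add -al.
So dovbotun → nodovbotunus.

nodovbotunus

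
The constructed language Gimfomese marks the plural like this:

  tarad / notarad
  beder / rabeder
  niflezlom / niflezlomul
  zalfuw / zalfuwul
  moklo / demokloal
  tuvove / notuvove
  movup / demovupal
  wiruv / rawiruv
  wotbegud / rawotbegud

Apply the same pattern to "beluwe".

rabeluwe

tarad and wotbegud both end in -d yet inflect differently (notarad, rawotbegud), so the final letter is not what conditions the rule; the first letter is.
"beluwe" begins with b-. The one such stem in the data (beder → rabeder) adds the prefix ra-, so the same rule applies.
The other patterns: stems beginning with t- add the prefix no-; stems beginning with n- or z- add -ul; stems beginning with m- add de- … -al around the stem.
So beluwe → rabeluwe.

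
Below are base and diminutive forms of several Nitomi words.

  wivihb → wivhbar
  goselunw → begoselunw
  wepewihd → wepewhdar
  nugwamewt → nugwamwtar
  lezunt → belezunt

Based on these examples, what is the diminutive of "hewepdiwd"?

hewepdwdar

"hewepdiwd" has second-to-last letter 'w'. The one such stem in the data (nugwamewt → nugwamwtar) deletes the last vowel and adds -ar (as do wivihb, wepewihd), so the same rule applies.
The other pattern: stems whose second-to-last letter is 'n' add the prefix be-.
So hewepdiwd → hewepdwdar.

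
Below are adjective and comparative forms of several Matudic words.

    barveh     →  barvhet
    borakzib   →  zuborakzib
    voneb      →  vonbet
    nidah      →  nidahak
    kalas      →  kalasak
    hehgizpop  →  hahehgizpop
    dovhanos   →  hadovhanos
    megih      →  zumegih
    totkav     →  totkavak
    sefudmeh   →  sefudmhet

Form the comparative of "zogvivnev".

"zogvivnev" has last vowel 'e'. The stems whose last vowel is 'e' (sefudmeh → sefudmhet, voneb → vonbet, barveh → barvhet) delete the last vowel and add -et.
So zogvivnev → zogvivnvet.

zogvivnvet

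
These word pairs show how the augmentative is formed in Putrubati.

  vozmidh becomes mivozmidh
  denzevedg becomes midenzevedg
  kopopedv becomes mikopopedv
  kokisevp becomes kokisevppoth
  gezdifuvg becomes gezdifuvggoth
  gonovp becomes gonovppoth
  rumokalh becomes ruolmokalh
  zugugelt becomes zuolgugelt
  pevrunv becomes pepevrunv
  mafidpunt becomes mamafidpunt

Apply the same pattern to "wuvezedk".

denzevedg and gezdifuvg both end in -g yet inflect differently (midenzevedg, gezdifuvggoth), so the final letter is not what conditions the rule; the second-to-last letter is.
"wuvezedk" has second-to-last letter 'd'. The stems whose second-to-last letter is 'd' (vozmidh → mivozmidh, denzevedg → midenzevedg, kopopedv → mikopopedv) add the prefix mi-.
The other patterns: stems whose second-to-last letter is 'v' double the final consonant and add -oth; stems whose second-to-last letter is 'l' insert -ol- after the first vowel; stems whose second-to-last letter is 'n' repeat the first consonant+vowel as a prefix.
So wuvezedk → miwuvezedk.

miwuvezedk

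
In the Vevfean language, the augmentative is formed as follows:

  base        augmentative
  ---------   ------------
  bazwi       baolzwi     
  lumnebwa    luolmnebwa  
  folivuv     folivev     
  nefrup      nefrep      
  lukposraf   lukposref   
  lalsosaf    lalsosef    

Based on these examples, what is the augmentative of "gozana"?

goolzana

lumnebwa and lukposraf both have last vowel 'a' yet inflect differently (luolmnebwa, lukposref), so the last vowel is not what conditions the rule; whether the stem ends in a vowel or a consonant is.
"gozana" ends in a vowel. The stems ending in a vowel (bazwi → baolzwi, lumnebwa → luolmnebwa) insert -ol- after the first vowel.
The other pattern: stems ending in a consonant change the last vowel to 'e'.
So gozana → goolzana.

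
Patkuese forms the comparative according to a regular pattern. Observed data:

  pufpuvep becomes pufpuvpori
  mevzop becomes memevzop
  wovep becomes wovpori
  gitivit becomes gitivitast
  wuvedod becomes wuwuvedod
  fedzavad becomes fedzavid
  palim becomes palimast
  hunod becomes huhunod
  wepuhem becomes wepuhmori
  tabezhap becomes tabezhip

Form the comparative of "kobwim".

wovep and tabezhap both end in -p yet inflect differently (wovpori, tabezhip), so the final letter is not what conditions the rule; the last vowel is.
"kobwim" has last vowel 'i'. The stems whose last vowel is 'i' (gitivit → gitivitast, palim → palimast) add -ast.
The other patterns: stems whose last vowel is 'e' delete the last vowel and add -ori; stems whose last vowel is 'a' change the last vowel to 'i'; stems whose last vowel is 'o' repeat the first consonant+vowel as a prefix.
So kobwim → kobwimast.

kobwimast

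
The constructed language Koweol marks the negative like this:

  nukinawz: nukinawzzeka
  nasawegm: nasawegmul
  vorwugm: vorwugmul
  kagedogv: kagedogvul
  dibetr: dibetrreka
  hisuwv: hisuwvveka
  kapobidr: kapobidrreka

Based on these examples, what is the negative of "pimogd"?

kagedogv and hisuwv both end in -v yet inflect differently (kagedogvul, hisuwvveka), so the final letter is not what conditions the rule; the second-to-last letter is.
"pimogd" has second-to-last letter 'g'. The stems whose second-to-last letter is 'g' (vorwugm → vorwugmul, nasawegm → nasawegmul, kagedogv → kagedogvul) add -ul.
So pimogd → pimogdul.

pimogdul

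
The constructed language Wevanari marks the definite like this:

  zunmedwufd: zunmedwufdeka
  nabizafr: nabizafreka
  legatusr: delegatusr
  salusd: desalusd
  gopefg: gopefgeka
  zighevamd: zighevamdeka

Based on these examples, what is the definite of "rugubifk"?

rugubifkeka

salusd and zunmedwufd both end in -d yet inflect differently (desalusd, zunmedwufdeka), so the final letter is not what conditions the rule; the second-to-last letter is.
"rugubifk" has second-to-last letter 'f'. The stems whose second-to-last letter is 'f' (zunmedwufd → zunmedwufdeka, gopefg → gopefgeka, nabizafr → nabizafreka) add -eka.
So rugubifk → rugubifkeka.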